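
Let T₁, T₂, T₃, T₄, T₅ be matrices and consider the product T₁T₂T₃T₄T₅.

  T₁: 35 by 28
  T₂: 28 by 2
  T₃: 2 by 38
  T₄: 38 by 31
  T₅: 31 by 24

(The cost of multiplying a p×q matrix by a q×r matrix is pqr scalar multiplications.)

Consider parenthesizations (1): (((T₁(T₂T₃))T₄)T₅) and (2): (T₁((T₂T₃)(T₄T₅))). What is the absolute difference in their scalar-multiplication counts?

27182

Order (1) = (((T₁(T₂T₃))T₄)T₅): (T₂T₃): 28×2 by 2×38 → 28×38, cost 28·2·38 = 2128; (T₁(T₂T₃)): 35×28 by 28×38 → 35×38, cost 35·28·38 = 37240; cumulative 39368; ((T₁(T₂T₃))T₄): 35×38 by 38×31 → 35×31, cost 35·38·31 = 41230; cumulative 80598; (((T₁(T₂T₃))T₄)T₅): 35×31 by 31×24 → 35×24, cost 35·31·24 = 26040; cumulative 106638. Total 106638.
Order (2) = (T₁((T₂T₃)(T₄T₅))): (T₂T₃): 28×2 by 2×38 → 28×38, cost 28·2·38 = 2128; (T₄T₅): 38×31 by 31×24 → 38×24, cost 38·31·24 = 28272; ((T₂T₃)(T₄T₅)): 28×38 by 38×24 → 28×24, cost 28·38·24 = 25536; cumulative 55936; (T₁((T₂T₃)(T₄T₅))): 35×28 by 28×24 → 35×24, cost 35·28·24 = 23520; cumulative 79456. Total 79456.
Difference: |106638 − 79456| = 27182.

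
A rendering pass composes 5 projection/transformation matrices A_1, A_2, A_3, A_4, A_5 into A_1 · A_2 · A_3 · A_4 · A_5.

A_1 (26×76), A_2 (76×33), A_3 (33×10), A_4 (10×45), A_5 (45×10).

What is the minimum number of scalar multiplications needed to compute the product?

51940

Adjacent pairs: A_1A_2 = 26·76·33 = 65208; A_2A_3 = 76·33·10 = 25080; A_3A_4 = 33·10·45 = 14850; A_4A_5 = 10·45·10 = 4500.
Length 3: A_1..A_3: k=1: 0+25080+26·76·10=44840; k=2: 65208+0+26·33·10=73788 → min 44840 | A_2..A_4: k=2: 0+14850+76·33·45=127710; k=3: 25080+0+76·10·45=59280 → min 59280 | A_3..A_5: k=3: 0+4500+33·10·10=7800; k=4: 14850+0+33·45·10=29700 → min 7800.
Length 4: A_1..A_4: k=1: 0+59280+26·76·45=148200; k=2: 65208+14850+26·33·45=118668; k=3: 44840+0+26·10·45=56540 → min 56540 | A_2..A_5: k=2: 0+7800+76·33·10=32880; k=3: 25080+4500+76·10·10=37180; k=4: 59280+0+76·45·10=93480 → min 32880.
Length 5: A_1..A_5: k=1: 0+32880+26·76·10=52640; k=2: 65208+7800+26·33·10=81588; k=3: 44840+4500+26·10·10=51940; k=4: 56540+0+26·45·10=68240 → min 51940.
Optimal order: ((A_1 · (A_2 · A_3)) · (A_4 · A_5)) with cost 51940.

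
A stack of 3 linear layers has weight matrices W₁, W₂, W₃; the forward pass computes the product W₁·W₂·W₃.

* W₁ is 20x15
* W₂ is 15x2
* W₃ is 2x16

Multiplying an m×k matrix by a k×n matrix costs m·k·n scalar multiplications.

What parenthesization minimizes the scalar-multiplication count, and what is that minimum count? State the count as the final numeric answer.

(W₁·(W₂·W₃)): cost 5280.
((W₁·W₂)·W₃): cost 1240.
Optimal: ((W₁·W₂)·W₃) with cost 1240.

1240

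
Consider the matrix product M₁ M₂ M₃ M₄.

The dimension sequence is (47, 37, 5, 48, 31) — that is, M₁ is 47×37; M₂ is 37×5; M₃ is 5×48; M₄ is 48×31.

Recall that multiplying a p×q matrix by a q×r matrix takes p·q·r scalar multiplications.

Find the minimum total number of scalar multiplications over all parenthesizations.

Adjacent pairs: M₁M₂ = 47·37·5 = 8695; M₂M₃ = 37·5·48 = 8880; M₃M₄ = 5·48·31 = 7440.
Length 3: M₁..M₃: k=1: 0+8880+47·37·48=92352; k=2: 8695+0+47·5·48=19975 → min 19975 | M₂..M₄: k=2: 0+7440+37·5·31=13175; k=3: 8880+0+37·48·31=63936 → min 13175.
Length 4: M₁..M₄: k=1: 0+13175+47·37·31=67084; k=2: 8695+7440+47·5·31=23420; k=3: 19975+0+47·48·31=89911 → min 23420.
Optimal order: ((M₁ M₂) (M₃ M₄)) with cost 23420.

23420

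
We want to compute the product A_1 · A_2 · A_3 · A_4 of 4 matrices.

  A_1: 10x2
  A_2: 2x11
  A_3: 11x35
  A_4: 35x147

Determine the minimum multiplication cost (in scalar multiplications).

Adjacent pairs: A_1A_2 = 10·2·11 = 220; A_2A_3 = 2·11·35 = 770; A_3A_4 = 11·35·147 = 56595.
Length 3: A_1..A_3: k=1: 0+770+10·2·35=1470; k=2: 220+0+10·11·35=4070 → min 1470 | A_2..A_4: k=2: 0+56595+2·11·147=59829; k=3: 770+0+2·35·147=11060 → min 11060.
Length 4: A_1..A_4: k=1: 0+11060+10·2·147=14000; k=2: 220+56595+10·11·147=72985; k=3: 1470+0+10·35·147=52920 → min 14000.
Optimal order: (A_1 · ((A_2 · A_3) · A_4)) with cost 14000.

14000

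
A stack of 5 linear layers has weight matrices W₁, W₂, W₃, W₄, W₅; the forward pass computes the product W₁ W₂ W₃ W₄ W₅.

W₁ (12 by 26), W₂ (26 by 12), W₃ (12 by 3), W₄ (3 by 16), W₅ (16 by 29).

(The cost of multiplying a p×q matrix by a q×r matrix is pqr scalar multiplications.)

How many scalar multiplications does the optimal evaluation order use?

Adjacent pairs: W₁W₂ = 12·26·12 = 3744; W₂W₃ = 26·12·3 = 936; W₃W₄ = 12·3·16 = 576; W₄W₅ = 3·16·29 = 1392.
Length 3: W₁..W₃: k=1: 0+936+12·26·3=1872; k=2: 3744+0+12·12·3=4176 → min 1872 | W₂..W₄: k=2: 0+576+26·12·16=5568; k=3: 936+0+26·3·16=2184 → min 2184 | W₃..W₅: k=3: 0+1392+12·3·29=2436; k=4: 576+0+12·16·29=6144 → min 2436.
Length 4: W₁..W₄: k=1: 0+2184+12·26·16=7176; k=2: 3744+576+12·12·16=6624; k=3: 1872+0+12·3·16=2448 → min 2448 | W₂..W₅: k=2: 0+2436+26·12·29=11484; k=3: 936+1392+26·3·29=4590; k=4: 2184+0+26·16·29=14248 → min 4590.
Length 5: W₁..W₅: k=1: 0+4590+12·26·29=13638; k=2: 3744+2436+12·12·29=10356; k=3: 1872+1392+12·3·29=4308; k=4: 2448+0+12·16·29=8016 → min 4308.
Optimal order: ((W₁ (W₂ W₃)) (W₄ W₅)) with cost 4308.

4308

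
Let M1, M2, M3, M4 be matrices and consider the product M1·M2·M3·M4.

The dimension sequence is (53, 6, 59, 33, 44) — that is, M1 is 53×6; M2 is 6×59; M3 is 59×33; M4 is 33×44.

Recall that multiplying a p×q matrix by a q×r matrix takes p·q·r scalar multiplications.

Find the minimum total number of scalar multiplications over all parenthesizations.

34386

Adjacent pairs: M1M2 = 53·6·59 = 18762; M2M3 = 6·59·33 = 11682; M3M4 = 59·33·44 = 85668.
Length 3: M1..M3: k=1: 0+11682+53·6·33=22176; k=2: 18762+0+53·59·33=121953 → min 22176 | M2..M4: k=2: 0+85668+6·59·44=101244; k=3: 11682+0+6·33·44=20394 → min 20394.
Length 4: M1..M4: k=1: 0+20394+53·6·44=34386; k=2: 18762+85668+53·59·44=242018; k=3: 22176+0+53·33·44=99132 → min 34386.
Optimal order: (M1·((M2·M3)·M4)) with cost 34386.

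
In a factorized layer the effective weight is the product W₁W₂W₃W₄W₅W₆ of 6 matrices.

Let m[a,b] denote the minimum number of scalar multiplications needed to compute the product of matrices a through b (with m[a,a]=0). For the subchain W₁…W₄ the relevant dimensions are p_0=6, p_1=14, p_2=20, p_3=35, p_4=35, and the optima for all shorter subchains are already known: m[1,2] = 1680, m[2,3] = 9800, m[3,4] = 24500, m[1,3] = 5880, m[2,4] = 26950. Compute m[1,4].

13230

m[1,4] = min over k∈[1,3] of m[1,k]+m[k+1,4]+p_{0}·p_k·p_{4}.
k=1: 0 + 26950 + 6·14·35 = 29890; k=2: 1680 + 24500 + 6·20·35 = 30380; k=3: 5880 + 0 + 6·35·35 = 13230.
Minimum: 13230 at k=3.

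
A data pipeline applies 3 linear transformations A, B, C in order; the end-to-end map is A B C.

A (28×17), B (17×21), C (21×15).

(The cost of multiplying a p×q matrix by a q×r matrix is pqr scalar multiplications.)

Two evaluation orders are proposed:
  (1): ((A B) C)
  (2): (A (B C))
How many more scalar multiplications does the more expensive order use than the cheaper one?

6321

Order (1) = ((A B) C): (A B): 28×17 by 17×21 → 28×21, cost 28·17·21 = 9996; ((A B) C): 28×21 by 21×15 → 28×15, cost 28·21·15 = 8820; cumulative 18816. Total 18816.
Order (2) = (A (B C)): (B C): 17×21 by 21×15 → 17×15, cost 17·21·15 = 5355; (A (B C)): 28×17 by 17×15 → 28×15, cost 28·17·15 = 7140; cumulative 12495. Total 12495.
Difference: |18816 − 12495| = 6321.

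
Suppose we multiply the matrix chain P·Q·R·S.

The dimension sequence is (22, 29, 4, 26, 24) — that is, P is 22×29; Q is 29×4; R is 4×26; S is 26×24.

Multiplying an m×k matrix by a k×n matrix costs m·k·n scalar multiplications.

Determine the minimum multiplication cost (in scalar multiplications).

Adjacent pairs: PQ = 22·29·4 = 2552; QR = 29·4·26 = 3016; RS = 4·26·24 = 2496.
Length 3: P..R: k=1: 0+3016+22·29·26=19604; k=2: 2552+0+22·4·26=4840 → min 4840 | Q..S: k=2: 0+2496+29·4·24=5280; k=3: 3016+0+29·26·24=21112 → min 5280.
Length 4: P..S: k=1: 0+5280+22·29·24=20592; k=2: 2552+2496+22·4·24=7160; k=3: 4840+0+22·26·24=18568 → min 7160.
Optimal order: ((P·Q)·(R·S)) with cost 7160.

7160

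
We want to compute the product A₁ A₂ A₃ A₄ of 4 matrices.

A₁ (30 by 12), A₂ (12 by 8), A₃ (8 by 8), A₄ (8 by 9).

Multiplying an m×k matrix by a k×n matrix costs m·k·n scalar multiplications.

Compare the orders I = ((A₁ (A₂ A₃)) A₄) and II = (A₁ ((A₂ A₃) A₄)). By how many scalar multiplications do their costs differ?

936

Order I = ((A₁ (A₂ A₃)) A₄): (A₂ A₃): 12×8 by 8×8 → 12×8, cost 12·8·8 = 768; (A₁ (A₂ A₃)): 30×12 by 12×8 → 30×8, cost 30·12·8 = 2880; cumulative 3648; ((A₁ (A₂ A₃)) A₄): 30×8 by 8×9 → 30×9, cost 30·8·9 = 2160; cumulative 5808. Total 5808.
Order II = (A₁ ((A₂ A₃) A₄)): (A₂ A₃): 12×8 by 8×8 → 12×8, cost 12·8·8 = 768; ((A₂ A₃) A₄): 12×8 by 8×9 → 12×9, cost 12·8·9 = 864; cumulative 1632; (A₁ ((A₂ A₃) A₄)): 30×12 by 12×9 → 30×9, cost 30·12·9 = 3240; cumulative 4872. Total 4872.
Difference: |5808 − 4872| = 936.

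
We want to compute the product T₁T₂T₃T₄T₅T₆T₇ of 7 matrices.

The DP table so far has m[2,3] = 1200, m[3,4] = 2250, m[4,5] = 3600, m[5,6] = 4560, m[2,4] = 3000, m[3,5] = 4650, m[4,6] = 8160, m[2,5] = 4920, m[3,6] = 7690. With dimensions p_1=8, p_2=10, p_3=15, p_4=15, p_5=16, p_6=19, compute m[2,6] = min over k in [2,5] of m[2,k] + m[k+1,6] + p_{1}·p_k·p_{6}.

m[2,6] = min over k∈[2,5] of m[2,k]+m[k+1,6]+p_{1}·p_k·p_{6}.
k=2: 0 + 7690 + 8·10·19 = 9210; k=3: 1200 + 8160 + 8·15·19 = 11640; k=4: 3000 + 4560 + 8·15·19 = 9840; k=5: 4920 + 0 + 8·16·19 = 7352.
Minimum: 7352 at k=5.

7352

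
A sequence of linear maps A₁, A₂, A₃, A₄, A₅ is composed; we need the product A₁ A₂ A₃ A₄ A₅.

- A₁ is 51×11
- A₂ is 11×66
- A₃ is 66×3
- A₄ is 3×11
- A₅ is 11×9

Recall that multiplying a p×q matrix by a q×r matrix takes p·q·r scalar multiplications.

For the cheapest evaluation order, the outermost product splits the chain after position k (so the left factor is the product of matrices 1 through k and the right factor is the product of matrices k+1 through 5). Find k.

Adjacent pairs: A₁A₂ = 51·11·66 = 37026; A₂A₃ = 11·66·3 = 2178; A₃A₄ = 66·3·11 = 2178; A₄A₅ = 3·11·9 = 297.
Length 3: A₁..A₃: k=1: 0+2178+51·11·3=3861; k=2: 37026+0+51·66·3=47124 → min 3861 | A₂..A₄: k=2: 0+2178+11·66·11=10164; k=3: 2178+0+11·3·11=2541 → min 2541 | A₃..A₅: k=3: 0+297+66·3·9=2079; k=4: 2178+0+66·11·9=8712 → min 2079.
Length 4: A₁..A₄: k=1: 0+2541+51·11·11=8712; k=2: 37026+2178+51·66·11=76230; k=3: 3861+0+51·3·11=5544 → min 5544 | A₂..A₅: k=2: 0+2079+11·66·9=8613; k=3: 2178+297+11·3·9=2772; k=4: 2541+0+11·11·9=3630 → min 2772.
Top-level splits: k=1: (A₁..A₁)·(A₂..A₅) → 0+2772+51·11·9 = 7821; k=2: (A₁..A₂)·(A₃..A₅) → 37026+2079+51·66·9 = 69399; k=3: (A₁..A₃)·(A₄..A₅) → 3861+297+51·3·9 = 5535; k=4: (A₁..A₄)·(A₅..A₅) → 5544+0+51·11·9 = 10593.
Best split is after A₃, i.e. k = 3.

3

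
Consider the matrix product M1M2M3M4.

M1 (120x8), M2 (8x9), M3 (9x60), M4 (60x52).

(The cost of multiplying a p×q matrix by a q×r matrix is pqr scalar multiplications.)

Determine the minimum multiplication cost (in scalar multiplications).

Adjacent pairs: M1M2 = 120·8·9 = 8640; M2M3 = 8·9·60 = 4320; M3M4 = 9·60·52 = 28080.
Length 3: M1..M3: k=1: 0+4320+120·8·60=61920; k=2: 8640+0+120·9·60=73440 → min 61920 | M2..M4: k=2: 0+28080+8·9·52=31824; k=3: 4320+0+8·60·52=29280 → min 29280.
Length 4: M1..M4: k=1: 0+29280+120·8·52=79200; k=2: 8640+28080+120·9·52=92880; k=3: 61920+0+120·60·52=436320 → min 79200.
Optimal order: (M1((M2M3)M4)) with cost 79200.

79200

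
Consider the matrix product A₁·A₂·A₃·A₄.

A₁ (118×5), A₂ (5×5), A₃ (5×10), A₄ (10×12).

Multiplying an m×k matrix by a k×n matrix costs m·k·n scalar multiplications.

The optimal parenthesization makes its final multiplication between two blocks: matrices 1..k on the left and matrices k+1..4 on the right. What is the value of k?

1

Adjacent pairs: A₁A₂ = 118·5·5 = 2950; A₂A₃ = 5·5·10 = 250; A₃A₄ = 5·10·12 = 600.
Length 3: A₁..A₃: k=1: 0+250+118·5·10=6150; k=2: 2950+0+118·5·10=8850 → min 6150 | A₂..A₄: k=2: 0+600+5·5·12=900; k=3: 250+0+5·10·12=850 → min 850.
Top-level splits: k=1: (A₁..A₁)·(A₂..A₄) → 0+850+118·5·12 = 7930; k=2: (A₁..A₂)·(A₃..A₄) → 2950+600+118·5·12 = 10630; k=3: (A₁..A₃)·(A₄..A₄) → 6150+0+118·10·12 = 20310.
Best split is after A₁, i.e. k = 1.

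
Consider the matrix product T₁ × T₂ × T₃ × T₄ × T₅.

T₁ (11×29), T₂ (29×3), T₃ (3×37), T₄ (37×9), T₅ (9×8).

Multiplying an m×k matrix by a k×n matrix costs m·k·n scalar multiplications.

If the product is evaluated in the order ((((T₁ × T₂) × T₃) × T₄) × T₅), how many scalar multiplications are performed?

(T₁ × T₂): 11×29 by 29×3 → 11×3, cost 11·29·3 = 957
((T₁ × T₂) × T₃): 11×3 by 3×37 → 11×37, cost 11·3·37 = 1221; cumulative 2178
(((T₁ × T₂) × T₃) × T₄): 11×37 by 37×9 → 11×9, cost 11·37·9 = 3663; cumulative 5841
((((T₁ × T₂) × T₃) × T₄) × T₅): 11×9 by 9×8 → 11×8, cost 11·9·8 = 792; cumulative 6633
Total: 6633 scalar multiplications.

6633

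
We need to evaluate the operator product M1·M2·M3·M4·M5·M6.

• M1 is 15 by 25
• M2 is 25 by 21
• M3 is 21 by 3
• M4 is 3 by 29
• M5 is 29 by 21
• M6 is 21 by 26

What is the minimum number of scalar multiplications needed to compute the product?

7335

Adjacent pairs: M1M2 = 15·25·21 = 7875; M2M3 = 25·21·3 = 1575; M3M4 = 21·3·29 = 1827; M4M5 = 3·29·21 = 1827; M5M6 = 29·21·26 = 15834.
Length 3: M1..M3: k=1: 0+1575+15·25·3=2700; k=2: 7875+0+15·21·3=8820 → min 2700 | M2..M4: k=2: 0+1827+25·21·29=17052; k=3: 1575+0+25·3·29=3750 → min 3750 | M3..M5: k=3: 0+1827+21·3·21=3150; k=4: 1827+0+21·29·21=14616 → min 3150 | M4..M6: k=4: 0+15834+3·29·26=18096; k=5: 1827+0+3·21·26=3465 → min 3465.
Length 4: M1..M4: k=1: 0+3750+15·25·29=14625; k=2: 7875+1827+15·21·29=18837; k=3: 2700+0+15·3·29=4005 → min 4005 | M2..M5: k=2: 0+3150+25·21·21=14175; k=3: 1575+1827+25·3·21=4977; k=4: 3750+0+25·29·21=18975 → min 4977 | M3..M6: k=3: 0+3465+21·3·26=5103; k=4: 1827+15834+21·29·26=33495; k=5: 3150+0+21·21·26=14616 → min 5103.
Length 5: M1..M5: k=1: 0+4977+15·25·21=12852; k=2: 7875+3150+15·21·21=17640; k=3: 2700+1827+15·3·21=5472; k=4: 4005+0+15·29·21=13140 → min 5472 | M2..M6: k=2: 0+5103+25·21·26=18753; k=3: 1575+3465+25·3·26=6990; k=4: 3750+15834+25·29·26=38434; k=5: 4977+0+25·21·26=18627 → min 6990.
Length 6: M1..M6: k=1: 0+6990+15·25·26=16740; k=2: 7875+5103+15·21·26=21168; k=3: 2700+3465+15·3·26=7335; k=4: 4005+15834+15·29·26=31149; k=5: 5472+0+15·21·26=13662 → min 7335.
Optimal order: ((M1·(M2·M3))·((M4·M5)·M6)) with cost 7335.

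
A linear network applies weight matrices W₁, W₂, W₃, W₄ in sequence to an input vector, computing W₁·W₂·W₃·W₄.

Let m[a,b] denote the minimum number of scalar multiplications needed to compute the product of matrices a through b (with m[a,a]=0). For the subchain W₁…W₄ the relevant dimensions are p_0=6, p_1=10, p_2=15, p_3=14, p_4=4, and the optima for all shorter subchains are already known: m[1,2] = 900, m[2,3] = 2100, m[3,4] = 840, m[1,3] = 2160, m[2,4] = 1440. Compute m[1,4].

m[1,4] = min over k∈[1,3] of m[1,k]+m[k+1,4]+p_{0}·p_k·p_{4}.
k=1: 0 + 1440 + 6·10·4 = 1680; k=2: 900 + 840 + 6·15·4 = 2100; k=3: 2160 + 0 + 6·14·4 = 2496.
Minimum: 1680 at k=1.

1680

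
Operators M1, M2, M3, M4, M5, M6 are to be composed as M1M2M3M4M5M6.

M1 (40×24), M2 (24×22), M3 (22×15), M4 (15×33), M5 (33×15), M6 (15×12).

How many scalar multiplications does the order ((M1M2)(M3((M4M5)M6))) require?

45765

(M1M2): 40×24 by 24×22 → 40×22, cost 40·24·22 = 21120
(M4M5): 15×33 by 33×15 → 15×15, cost 15·33·15 = 7425
((M4M5)M6): 15×15 by 15×12 → 15×12, cost 15·15·12 = 2700; cumulative 10125
(M3((M4M5)M6)): 22×15 by 15×12 → 22×12, cost 22·15·12 = 3960; cumulative 14085
((M1M2)(M3((M4M5)M6))): 40×22 by 22×12 → 40×12, cost 40·22·12 = 10560; cumulative 45765
Total: 45765 scalar multiplications.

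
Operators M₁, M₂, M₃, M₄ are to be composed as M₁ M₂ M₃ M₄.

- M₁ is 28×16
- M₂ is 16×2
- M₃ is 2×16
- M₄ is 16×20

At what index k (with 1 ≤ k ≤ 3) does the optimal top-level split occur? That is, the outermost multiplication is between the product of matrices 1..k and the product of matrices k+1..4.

2

Adjacent pairs: M₁M₂ = 28·16·2 = 896; M₂M₃ = 16·2·16 = 512; M₃M₄ = 2·16·20 = 640.
Length 3: M₁..M₃: k=1: 0+512+28·16·16=7680; k=2: 896+0+28·2·16=1792 → min 1792 | M₂..M₄: k=2: 0+640+16·2·20=1280; k=3: 512+0+16·16·20=5632 → min 1280.
Top-level splits: k=1: (M₁..M₁)·(M₂..M₄) → 0+1280+28·16·20 = 10240; k=2: (M₁..M₂)·(M₃..M₄) → 896+640+28·2·20 = 2656; k=3: (M₁..M₃)·(M₄..M₄) → 1792+0+28·16·20 = 10752.
Best split is after M₂, i.e. k = 2.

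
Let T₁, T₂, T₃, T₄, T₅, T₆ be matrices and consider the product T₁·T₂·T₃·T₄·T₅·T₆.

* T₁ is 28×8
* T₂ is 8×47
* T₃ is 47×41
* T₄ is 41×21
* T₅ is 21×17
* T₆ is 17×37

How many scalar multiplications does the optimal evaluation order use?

Adjacent pairs: T₁T₂ = 28·8·47 = 10528; T₂T₃ = 8·47·41 = 15416; T₃T₄ = 47·41·21 = 40467; T₄T₅ = 41·21·17 = 14637; T₅T₆ = 21·17·37 = 13209.
Length 3: T₁..T₃: k=1: 0+15416+28·8·41=24600; k=2: 10528+0+28·47·41=64484 → min 24600 | T₂..T₄: k=2: 0+40467+8·47·21=48363; k=3: 15416+0+8·41·21=22304 → min 22304 | T₃..T₅: k=3: 0+14637+47·41·17=47396; k=4: 40467+0+47·21·17=57246 → min 47396 | T₄..T₆: k=4: 0+13209+41·21·37=45066; k=5: 14637+0+41·17·37=40426 → min 40426.
Length 4: T₁..T₄: k=1: 0+22304+28·8·21=27008; k=2: 10528+40467+28·47·21=78631; k=3: 24600+0+28·41·21=48708 → min 27008 | T₂..T₅: k=2: 0+47396+8·47·17=53788; k=3: 15416+14637+8·41·17=35629; k=4: 22304+0+8·21·17=25160 → min 25160 | T₃..T₆: k=3: 0+40426+47·41·37=111725; k=4: 40467+13209+47·21·37=90195; k=5: 47396+0+47·17·37=76959 → min 76959.
Length 5: T₁..T₅: k=1: 0+25160+28·8·17=28968; k=2: 10528+47396+28·47·17=80296; k=3: 24600+14637+28·41·17=58753; k=4: 27008+0+28·21·17=37004 → min 28968 | T₂..T₆: k=2: 0+76959+8·47·37=90871; k=3: 15416+40426+8·41·37=67978; k=4: 22304+13209+8·21·37=41729; k=5: 25160+0+8·17·37=30192 → min 30192.
Length 6: T₁..T₆: k=1: 0+30192+28·8·37=38480; k=2: 10528+76959+28·47·37=136179; k=3: 24600+40426+28·41·37=107502; k=4: 27008+13209+28·21·37=61973; k=5: 28968+0+28·17·37=46580 → min 38480.
Optimal order: (T₁·((((T₂·T₃)·T₄)·T₅)·T₆)) with cost 38480.

38480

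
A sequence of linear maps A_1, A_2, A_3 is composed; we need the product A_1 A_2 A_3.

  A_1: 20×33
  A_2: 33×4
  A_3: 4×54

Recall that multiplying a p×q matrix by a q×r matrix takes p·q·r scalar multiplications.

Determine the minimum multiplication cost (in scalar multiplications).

6960

Order (A_1 (A_2 A_3)): (A_2 A_3): 33×4 by 4×54 → 33×54, cost 33·4·54 = 7128; (A_1 (A_2 A_3)): 20×33 by 33×54 → 20×54, cost 20·33·54 = 35640; cumulative 42768. Total 42768.
Order ((A_1 A_2) A_3): (A_1 A_2): 20×33 by 33×4 → 20×4, cost 20·33·4 = 2640; ((A_1 A_2) A_3): 20×4 by 4×54 → 20×54, cost 20·4·54 = 4320; cumulative 6960. Total 6960.
Minimum: 6960.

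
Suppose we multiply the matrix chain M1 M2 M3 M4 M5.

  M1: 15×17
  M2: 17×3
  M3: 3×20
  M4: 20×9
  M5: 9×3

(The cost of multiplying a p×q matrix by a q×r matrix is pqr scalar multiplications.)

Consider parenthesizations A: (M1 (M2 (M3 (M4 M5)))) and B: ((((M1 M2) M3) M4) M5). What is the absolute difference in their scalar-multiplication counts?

Order A = (M1 (M2 (M3 (M4 M5)))): (M4 M5): 20×9 by 9×3 → 20×3, cost 20·9·3 = 540; (M3 (M4 M5)): 3×20 by 20×3 → 3×3, cost 3·20·3 = 180; cumulative 720; (M2 (M3 (M4 M5))): 17×3 by 3×3 → 17×3, cost 17·3·3 = 153; cumulative 873; (M1 (M2 (M3 (M4 M5)))): 15×17 by 17×3 → 15×3, cost 15·17·3 = 765; cumulative 1638. Total 1638.
Order B = ((((M1 M2) M3) M4) M5): (M1 M2): 15×17 by 17×3 → 15×3, cost 15·17·3 = 765; ((M1 M2) M3): 15×3 by 3×20 → 15×20, cost 15·3·20 = 900; cumulative 1665; (((M1 M2) M3) M4): 15×20 by 20×9 → 15×9, cost 15·20·9 = 2700; cumulative 4365; ((((M1 M2) M3) M4) M5): 15×9 by 9×3 → 15×3, cost 15·9·3 = 405; cumulative 4770. Total 4770.
Difference: |1638 − 4770| = 3132.

3132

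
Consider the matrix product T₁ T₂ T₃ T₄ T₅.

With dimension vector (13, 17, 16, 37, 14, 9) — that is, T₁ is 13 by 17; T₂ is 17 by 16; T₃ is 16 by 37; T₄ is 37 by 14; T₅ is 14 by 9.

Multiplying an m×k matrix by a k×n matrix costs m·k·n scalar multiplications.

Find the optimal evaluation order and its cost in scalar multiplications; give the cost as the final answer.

Adjacent pairs: T₁T₂ = 13·17·16 = 3536; T₂T₃ = 17·16·37 = 10064; T₃T₄ = 16·37·14 = 8288; T₄T₅ = 37·14·9 = 4662.
Length 3: T₁..T₃: k=1: 0+10064+13·17·37=18241; k=2: 3536+0+13·16·37=11232 → min 11232 | T₂..T₄: k=2: 0+8288+17·16·14=12096; k=3: 10064+0+17·37·14=18870 → min 12096 | T₃..T₅: k=3: 0+4662+16·37·9=9990; k=4: 8288+0+16·14·9=10304 → min 9990.
Length 4: T₁..T₄: k=1: 0+12096+13·17·14=15190; k=2: 3536+8288+13·16·14=14736; k=3: 11232+0+13·37·14=17966 → min 14736 | T₂..T₅: k=2: 0+9990+17·16·9=12438; k=3: 10064+4662+17·37·9=20387; k=4: 12096+0+17·14·9=14238 → min 12438.
Length 5: T₁..T₅: k=1: 0+12438+13·17·9=14427; k=2: 3536+9990+13·16·9=15398; k=3: 11232+4662+13·37·9=20223; k=4: 14736+0+13·14·9=16374 → min 14427.
Optimal parenthesization: (T₁ (T₂ (T₃ (T₄ T₅)))) with cost 14427.

14427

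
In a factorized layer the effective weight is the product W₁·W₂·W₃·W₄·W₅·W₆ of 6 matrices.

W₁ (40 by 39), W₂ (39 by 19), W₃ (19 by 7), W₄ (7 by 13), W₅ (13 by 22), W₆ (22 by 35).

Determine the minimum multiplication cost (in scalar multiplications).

Adjacent pairs: W₁W₂ = 40·39·19 = 29640; W₂W₃ = 39·19·7 = 5187; W₃W₄ = 19·7·13 = 1729; W₄W₅ = 7·13·22 = 2002; W₅W₆ = 13·22·35 = 10010.
Length 3: W₁..W₃: k=1: 0+5187+40·39·7=16107; k=2: 29640+0+40·19·7=34960 → min 16107 | W₂..W₄: k=2: 0+1729+39·19·13=11362; k=3: 5187+0+39·7·13=8736 → min 8736 | W₃..W₅: k=3: 0+2002+19·7·22=4928; k=4: 1729+0+19·13·22=7163 → min 4928 | W₄..W₆: k=4: 0+10010+7·13·35=13195; k=5: 2002+0+7·22·35=7392 → min 7392.
Length 4: W₁..W₄: k=1: 0+8736+40·39·13=29016; k=2: 29640+1729+40·19·13=41249; k=3: 16107+0+40·7·13=19747 → min 19747 | W₂..W₅: k=2: 0+4928+39·19·22=21230; k=3: 5187+2002+39·7·22=13195; k=4: 8736+0+39·13·22=19890 → min 13195 | W₃..W₆: k=3: 0+7392+19·7·35=12047; k=4: 1729+10010+19·13·35=20384; k=5: 4928+0+19·22·35=19558 → min 12047.
Length 5: W₁..W₅: k=1: 0+13195+40·39·22=47515; k=2: 29640+4928+40·19·22=51288; k=3: 16107+2002+40·7·22=24269; k=4: 19747+0+40·13·22=31187 → min 24269 | W₂..W₆: k=2: 0+12047+39·19·35=37982; k=3: 5187+7392+39·7·35=22134; k=4: 8736+10010+39·13·35=36491; k=5: 13195+0+39·22·35=43225 → min 22134.
Length 6: W₁..W₆: k=1: 0+22134+40·39·35=76734; k=2: 29640+12047+40·19·35=68287; k=3: 16107+7392+40·7·35=33299; k=4: 19747+10010+40·13·35=47957; k=5: 24269+0+40·22·35=55069 → min 33299.
Optimal order: ((W₁·(W₂·W₃))·((W₄·W₅)·W₆)) with cost 33299.

33299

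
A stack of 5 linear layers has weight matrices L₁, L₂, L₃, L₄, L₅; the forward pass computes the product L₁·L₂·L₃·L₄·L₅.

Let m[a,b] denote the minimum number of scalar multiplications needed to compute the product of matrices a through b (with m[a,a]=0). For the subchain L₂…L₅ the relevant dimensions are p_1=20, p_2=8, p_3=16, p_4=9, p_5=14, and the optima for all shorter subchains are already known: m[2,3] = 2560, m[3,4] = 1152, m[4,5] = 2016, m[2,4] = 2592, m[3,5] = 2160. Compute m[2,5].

4400

m[2,5] = min over k∈[2,4] of m[2,k]+m[k+1,5]+p_{1}·p_k·p_{5}.
k=2: 0 + 2160 + 20·8·14 = 4400; k=3: 2560 + 2016 + 20·16·14 = 9056; k=4: 2592 + 0 + 20·9·14 = 5112.
Minimum: 4400 at k=2.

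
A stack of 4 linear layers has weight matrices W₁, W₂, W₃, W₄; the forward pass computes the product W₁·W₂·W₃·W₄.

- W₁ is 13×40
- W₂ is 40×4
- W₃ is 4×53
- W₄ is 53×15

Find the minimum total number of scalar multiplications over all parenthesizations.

6040

Adjacent pairs: W₁W₂ = 13·40·4 = 2080; W₂W₃ = 40·4·53 = 8480; W₃W₄ = 4·53·15 = 3180.
Length 3: W₁..W₃: k=1: 0+8480+13·40·53=36040; k=2: 2080+0+13·4·53=4836 → min 4836 | W₂..W₄: k=2: 0+3180+40·4·15=5580; k=3: 8480+0+40·53·15=40280 → min 5580.
Length 4: W₁..W₄: k=1: 0+5580+13·40·15=13380; k=2: 2080+3180+13·4·15=6040; k=3: 4836+0+13·53·15=15171 → min 6040.
Optimal order: ((W₁·W₂)·(W₃·W₄)) with cost 6040.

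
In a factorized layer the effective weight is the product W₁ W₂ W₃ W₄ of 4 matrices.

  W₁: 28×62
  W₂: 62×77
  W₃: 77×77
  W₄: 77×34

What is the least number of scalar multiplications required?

372988

Adjacent pairs: W₁W₂ = 28·62·77 = 133672; W₂W₃ = 62·77·77 = 367598; W₃W₄ = 77·77·34 = 201586.
Length 3: W₁..W₃: k=1: 0+367598+28·62·77=501270; k=2: 133672+0+28·77·77=299684 → min 299684 | W₂..W₄: k=2: 0+201586+62·77·34=363902; k=3: 367598+0+62·77·34=529914 → min 363902.
Length 4: W₁..W₄: k=1: 0+363902+28·62·34=422926; k=2: 133672+201586+28·77·34=408562; k=3: 299684+0+28·77·34=372988 → min 372988.
Optimal order: (((W₁ W₂) W₃) W₄) with cost 372988.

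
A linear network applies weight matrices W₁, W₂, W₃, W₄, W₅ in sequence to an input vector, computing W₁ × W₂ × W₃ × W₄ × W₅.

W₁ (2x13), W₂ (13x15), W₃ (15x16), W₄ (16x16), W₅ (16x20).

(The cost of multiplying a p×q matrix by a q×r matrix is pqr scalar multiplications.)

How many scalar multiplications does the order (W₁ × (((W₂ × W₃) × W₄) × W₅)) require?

11128

(W₂ × W₃): 13×15 by 15×16 → 13×16, cost 13·15·16 = 3120
((W₂ × W₃) × W₄): 13×16 by 16×16 → 13×16, cost 13·16·16 = 3328; cumulative 6448
(((W₂ × W₃) × W₄) × W₅): 13×16 by 16×20 → 13×20, cost 13·16·20 = 4160; cumulative 10608
(W₁ × (((W₂ × W₃) × W₄) × W₅)): 2×13 by 13×20 → 2×20, cost 2·13·20 = 520; cumulative 11128
Total: 11128 scalar multiplications.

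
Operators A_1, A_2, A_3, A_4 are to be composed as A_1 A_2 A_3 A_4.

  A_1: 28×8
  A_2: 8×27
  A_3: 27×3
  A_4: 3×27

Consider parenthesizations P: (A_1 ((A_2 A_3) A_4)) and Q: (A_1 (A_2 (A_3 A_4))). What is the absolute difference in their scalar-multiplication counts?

Order P = (A_1 ((A_2 A_3) A_4)): (A_2 A_3): 8×27 by 27×3 → 8×3, cost 8·27·3 = 648; ((A_2 A_3) A_4): 8×3 by 3×27 → 8×27, cost 8·3·27 = 648; cumulative 1296; (A_1 ((A_2 A_3) A_4)): 28×8 by 8×27 → 28×27, cost 28·8·27 = 6048; cumulative 7344. Total 7344.
Order Q = (A_1 (A_2 (A_3 A_4))): (A_3 A_4): 27×3 by 3×27 → 27×27, cost 27·3·27 = 2187; (A_2 (A_3 A_4)): 8×27 by 27×27 → 8×27, cost 8·27·27 = 5832; cumulative 8019; (A_1 (A_2 (A_3 A_4))): 28×8 by 8×27 → 28×27, cost 28·8·27 = 6048; cumulative 14067. Total 14067.
Difference: |7344 − 14067| = 6723.

6723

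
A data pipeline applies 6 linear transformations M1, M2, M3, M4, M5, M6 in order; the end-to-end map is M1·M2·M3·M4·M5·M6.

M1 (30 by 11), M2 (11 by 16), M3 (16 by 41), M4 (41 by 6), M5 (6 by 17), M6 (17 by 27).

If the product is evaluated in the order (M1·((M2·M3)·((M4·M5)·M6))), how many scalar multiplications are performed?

(M2·M3): 11×16 by 16×41 → 11×41, cost 11·16·41 = 7216
(M4·M5): 41×6 by 6×17 → 41×17, cost 41·6·17 = 4182
((M4·M5)·M6): 41×17 by 17×27 → 41×27, cost 41·17·27 = 18819; cumulative 23001
((M2·M3)·((M4·M5)·M6)): 11×41 by 41×27 → 11×27, cost 11·41·27 = 12177; cumulative 42394
(M1·((M2·M3)·((M4·M5)·M6))): 30×11 by 11×27 → 30×27, cost 30·11·27 = 8910; cumulative 51304
Total: 51304 scalar multiplications.

51304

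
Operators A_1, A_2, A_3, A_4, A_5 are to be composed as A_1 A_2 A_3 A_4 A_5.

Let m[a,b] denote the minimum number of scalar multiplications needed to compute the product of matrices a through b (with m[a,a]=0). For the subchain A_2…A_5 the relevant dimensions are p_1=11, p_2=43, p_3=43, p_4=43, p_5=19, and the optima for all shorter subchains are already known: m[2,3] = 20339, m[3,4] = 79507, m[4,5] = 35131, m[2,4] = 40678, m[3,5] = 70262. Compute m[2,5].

49665

m[2,5] = min over k∈[2,4] of m[2,k]+m[k+1,5]+p_{1}·p_k·p_{5}.
k=2: 0 + 70262 + 11·43·19 = 79249; k=3: 20339 + 35131 + 11·43·19 = 64457; k=4: 40678 + 0 + 11·43·19 = 49665.
Minimum: 49665 at k=4.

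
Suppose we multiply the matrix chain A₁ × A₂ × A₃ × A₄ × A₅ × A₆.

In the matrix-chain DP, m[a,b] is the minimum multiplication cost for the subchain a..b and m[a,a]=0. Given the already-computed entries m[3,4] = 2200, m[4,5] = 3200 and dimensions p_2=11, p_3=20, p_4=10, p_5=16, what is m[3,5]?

m[3,5] = min over k∈[3,4] of m[3,k]+m[k+1,5]+p_{2}·p_k·p_{5}.
k=3: 0 + 3200 + 11·20·16 = 6720; k=4: 2200 + 0 + 11·10·16 = 3960.
Minimum: 3960 at k=4.

3960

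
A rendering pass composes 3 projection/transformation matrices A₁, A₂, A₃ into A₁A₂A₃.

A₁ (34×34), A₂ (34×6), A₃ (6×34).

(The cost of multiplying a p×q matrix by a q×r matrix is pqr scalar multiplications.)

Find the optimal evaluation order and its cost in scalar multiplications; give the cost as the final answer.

13872

(A₁(A₂A₃)): cost 46240.
((A₁A₂)A₃): cost 13872.
Optimal: ((A₁A₂)A₃) with cost 13872.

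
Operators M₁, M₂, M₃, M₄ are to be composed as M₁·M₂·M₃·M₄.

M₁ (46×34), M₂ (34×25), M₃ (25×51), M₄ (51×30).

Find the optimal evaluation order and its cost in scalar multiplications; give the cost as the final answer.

110670

Adjacent pairs: M₁M₂ = 46·34·25 = 39100; M₂M₃ = 34·25·51 = 43350; M₃M₄ = 25·51·30 = 38250.
Length 3: M₁..M₃: k=1: 0+43350+46·34·51=123114; k=2: 39100+0+46·25·51=97750 → min 97750 | M₂..M₄: k=2: 0+38250+34·25·30=63750; k=3: 43350+0+34·51·30=95370 → min 63750.
Length 4: M₁..M₄: k=1: 0+63750+46·34·30=110670; k=2: 39100+38250+46·25·30=111850; k=3: 97750+0+46·51·30=168130 → min 110670.
Optimal parenthesization: (M₁·(M₂·(M₃·M₄))) with cost 110670.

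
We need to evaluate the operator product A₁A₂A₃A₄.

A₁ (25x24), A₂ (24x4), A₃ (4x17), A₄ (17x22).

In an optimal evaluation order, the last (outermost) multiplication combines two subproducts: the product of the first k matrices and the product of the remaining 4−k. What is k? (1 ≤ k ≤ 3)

2

Adjacent pairs: A₁A₂ = 25·24·4 = 2400; A₂A₃ = 24·4·17 = 1632; A₃A₄ = 4·17·22 = 1496.
Length 3: A₁..A₃: k=1: 0+1632+25·24·17=11832; k=2: 2400+0+25·4·17=4100 → min 4100 | A₂..A₄: k=2: 0+1496+24·4·22=3608; k=3: 1632+0+24·17·22=10608 → min 3608.
Top-level splits: k=1: (A₁..A₁)·(A₂..A₄) → 0+3608+25·24·22 = 16808; k=2: (A₁..A₂)·(A₃..A₄) → 2400+1496+25·4·22 = 6096; k=3: (A₁..A₃)·(A₄..A₄) → 4100+0+25·17·22 = 13450.
Best split is after A₂, i.e. k = 2.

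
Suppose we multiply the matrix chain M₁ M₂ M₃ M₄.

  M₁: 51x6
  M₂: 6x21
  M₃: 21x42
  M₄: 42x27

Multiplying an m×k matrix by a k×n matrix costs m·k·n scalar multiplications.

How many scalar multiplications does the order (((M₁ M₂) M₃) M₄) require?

109242

(M₁ M₂): 51×6 by 6×21 → 51×21, cost 51·6·21 = 6426
((M₁ M₂) M₃): 51×21 by 21×42 → 51×42, cost 51·21·42 = 44982; cumulative 51408
(((M₁ M₂) M₃) M₄): 51×42 by 42×27 → 51×27, cost 51·42·27 = 57834; cumulative 109242
Total: 109242 scalar multiplications.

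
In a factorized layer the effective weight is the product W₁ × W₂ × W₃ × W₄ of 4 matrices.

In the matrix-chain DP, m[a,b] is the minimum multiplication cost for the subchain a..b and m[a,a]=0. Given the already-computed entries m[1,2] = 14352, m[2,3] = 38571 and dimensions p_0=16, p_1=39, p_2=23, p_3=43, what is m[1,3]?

30176

m[1,3] = min over k∈[1,2] of m[1,k]+m[k+1,3]+p_{0}·p_k·p_{3}.
k=1: 0 + 38571 + 16·39·43 = 65403; k=2: 14352 + 0 + 16·23·43 = 30176.
Minimum: 30176 at k=2.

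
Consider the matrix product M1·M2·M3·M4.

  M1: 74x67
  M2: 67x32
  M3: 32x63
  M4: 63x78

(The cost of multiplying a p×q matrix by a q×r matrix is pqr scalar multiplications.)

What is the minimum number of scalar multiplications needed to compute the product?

500608

Adjacent pairs: M1M2 = 74·67·32 = 158656; M2M3 = 67·32·63 = 135072; M3M4 = 32·63·78 = 157248.
Length 3: M1..M3: k=1: 0+135072+74·67·63=447426; k=2: 158656+0+74·32·63=307840 → min 307840 | M2..M4: k=2: 0+157248+67·32·78=324480; k=3: 135072+0+67·63·78=464310 → min 324480.
Length 4: M1..M4: k=1: 0+324480+74·67·78=711204; k=2: 158656+157248+74·32·78=500608; k=3: 307840+0+74·63·78=671476 → min 500608.
Optimal order: ((M1·M2)·(M3·M4)) with cost 500608.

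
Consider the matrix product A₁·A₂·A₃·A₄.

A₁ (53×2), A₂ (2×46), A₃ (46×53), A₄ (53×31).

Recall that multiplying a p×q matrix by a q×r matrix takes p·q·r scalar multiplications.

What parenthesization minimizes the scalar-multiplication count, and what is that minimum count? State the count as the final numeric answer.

Adjacent pairs: A₁A₂ = 53·2·46 = 4876; A₂A₃ = 2·46·53 = 4876; A₃A₄ = 46·53·31 = 75578.
Length 3: A₁..A₃: k=1: 0+4876+53·2·53=10494; k=2: 4876+0+53·46·53=134090 → min 10494 | A₂..A₄: k=2: 0+75578+2·46·31=78430; k=3: 4876+0+2·53·31=8162 → min 8162.
Length 4: A₁..A₄: k=1: 0+8162+53·2·31=11448; k=2: 4876+75578+53·46·31=156032; k=3: 10494+0+53·53·31=97573 → min 11448.
Optimal parenthesization: (A₁·((A₂·A₃)·A₄)) with cost 11448.

11448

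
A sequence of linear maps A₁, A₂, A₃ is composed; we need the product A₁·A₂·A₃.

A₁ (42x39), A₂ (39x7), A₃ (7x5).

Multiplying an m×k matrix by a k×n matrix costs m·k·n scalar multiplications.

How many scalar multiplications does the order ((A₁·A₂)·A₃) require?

12936

(A₁·A₂): 42×39 by 39×7 → 42×7, cost 42·39·7 = 11466
((A₁·A₂)·A₃): 42×7 by 7×5 → 42×5, cost 42·7·5 = 1470; cumulative 12936
Total: 12936 scalar multiplications.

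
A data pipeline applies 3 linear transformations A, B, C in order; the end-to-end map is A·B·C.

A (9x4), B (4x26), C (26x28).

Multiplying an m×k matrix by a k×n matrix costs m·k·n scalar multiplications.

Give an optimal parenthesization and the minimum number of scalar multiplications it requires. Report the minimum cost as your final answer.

3920

(A·(B·C)): cost 3920.
((A·B)·C): cost 7488.
Optimal: (A·(B·C)) with cost 3920.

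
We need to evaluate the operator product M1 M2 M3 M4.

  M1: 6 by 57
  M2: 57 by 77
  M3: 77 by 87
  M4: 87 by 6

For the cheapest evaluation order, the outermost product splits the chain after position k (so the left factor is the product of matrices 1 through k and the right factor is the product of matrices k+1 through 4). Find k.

Adjacent pairs: M1M2 = 6·57·77 = 26334; M2M3 = 57·77·87 = 381843; M3M4 = 77·87·6 = 40194.
Length 3: M1..M3: k=1: 0+381843+6·57·87=411597; k=2: 26334+0+6·77·87=66528 → min 66528 | M2..M4: k=2: 0+40194+57·77·6=66528; k=3: 381843+0+57·87·6=411597 → min 66528.
Top-level splits: k=1: (M1..M1)·(M2..M4) → 0+66528+6·57·6 = 68580; k=2: (M1..M2)·(M3..M4) → 26334+40194+6·77·6 = 69300; k=3: (M1..M3)·(M4..M4) → 66528+0+6·87·6 = 69660.
Best split is after M1, i.e. k = 1.

1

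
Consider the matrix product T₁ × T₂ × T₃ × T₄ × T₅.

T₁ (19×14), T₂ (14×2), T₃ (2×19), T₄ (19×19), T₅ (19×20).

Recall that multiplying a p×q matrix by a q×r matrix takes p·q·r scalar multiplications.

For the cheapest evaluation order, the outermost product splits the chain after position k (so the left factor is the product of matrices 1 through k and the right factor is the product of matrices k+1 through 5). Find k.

2

Adjacent pairs: T₁T₂ = 19·14·2 = 532; T₂T₃ = 14·2·19 = 532; T₃T₄ = 2·19·19 = 722; T₄T₅ = 19·19·20 = 7220.
Length 3: T₁..T₃: k=1: 0+532+19·14·19=5586; k=2: 532+0+19·2·19=1254 → min 1254 | T₂..T₄: k=2: 0+722+14·2·19=1254; k=3: 532+0+14·19·19=5586 → min 1254 | T₃..T₅: k=3: 0+7220+2·19·20=7980; k=4: 722+0+2·19·20=1482 → min 1482.
Length 4: T₁..T₄: k=1: 0+1254+19·14·19=6308; k=2: 532+722+19·2·19=1976; k=3: 1254+0+19·19·19=8113 → min 1976 | T₂..T₅: k=2: 0+1482+14·2·20=2042; k=3: 532+7220+14·19·20=13072; k=4: 1254+0+14·19·20=6574 → min 2042.
Top-level splits: k=1: (T₁..T₁)·(T₂..T₅) → 0+2042+19·14·20 = 7362; k=2: (T₁..T₂)·(T₃..T₅) → 532+1482+19·2·20 = 2774; k=3: (T₁..T₃)·(T₄..T₅) → 1254+7220+19·19·20 = 15694; k=4: (T₁..T₄)·(T₅..T₅) → 1976+0+19·19·20 = 9196.
Best split is after T₂, i.e. k = 2.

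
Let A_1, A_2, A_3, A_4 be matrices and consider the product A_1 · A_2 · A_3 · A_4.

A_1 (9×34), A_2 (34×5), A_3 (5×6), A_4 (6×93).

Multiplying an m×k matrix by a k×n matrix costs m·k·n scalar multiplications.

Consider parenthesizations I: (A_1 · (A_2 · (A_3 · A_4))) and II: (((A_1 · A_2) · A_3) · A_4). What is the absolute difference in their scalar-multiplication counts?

40236

Order I = (A_1 · (A_2 · (A_3 · A_4))): (A_3 · A_4): 5×6 by 6×93 → 5×93, cost 5·6·93 = 2790; (A_2 · (A_3 · A_4)): 34×5 by 5×93 → 34×93, cost 34·5·93 = 15810; cumulative 18600; (A_1 · (A_2 · (A_3 · A_4))): 9×34 by 34×93 → 9×93, cost 9·34·93 = 28458; cumulative 47058. Total 47058.
Order II = (((A_1 · A_2) · A_3) · A_4): (A_1 · A_2): 9×34 by 34×5 → 9×5, cost 9·34·5 = 1530; ((A_1 · A_2) · A_3): 9×5 by 5×6 → 9×6, cost 9·5·6 = 270; cumulative 1800; (((A_1 · A_2) · A_3) · A_4): 9×6 by 6×93 → 9×93, cost 9·6·93 = 5022; cumulative 6822. Total 6822.
Difference: |47058 − 6822| = 40236.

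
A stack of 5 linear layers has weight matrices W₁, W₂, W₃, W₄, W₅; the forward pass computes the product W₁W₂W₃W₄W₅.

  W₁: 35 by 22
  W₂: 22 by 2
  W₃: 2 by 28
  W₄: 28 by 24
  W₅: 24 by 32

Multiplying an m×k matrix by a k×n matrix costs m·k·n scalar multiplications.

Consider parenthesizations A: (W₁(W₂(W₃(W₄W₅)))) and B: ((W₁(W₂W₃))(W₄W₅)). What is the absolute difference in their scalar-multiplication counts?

26312

Order A = (W₁(W₂(W₃(W₄W₅)))): (W₄W₅): 28×24 by 24×32 → 28×32, cost 28·24·32 = 21504; (W₃(W₄W₅)): 2×28 by 28×32 → 2×32, cost 2·28·32 = 1792; cumulative 23296; (W₂(W₃(W₄W₅))): 22×2 by 2×32 → 22×32, cost 22·2·32 = 1408; cumulative 24704; (W₁(W₂(W₃(W₄W₅)))): 35×22 by 22×32 → 35×32, cost 35·22·32 = 24640; cumulative 49344. Total 49344.
Order B = ((W₁(W₂W₃))(W₄W₅)): (W₂W₃): 22×2 by 2×28 → 22×28, cost 22·2·28 = 1232; (W₁(W₂W₃)): 35×22 by 22×28 → 35×28, cost 35·22·28 = 21560; cumulative 22792; (W₄W₅): 28×24 by 24×32 → 28×32, cost 28·24·32 = 21504; ((W₁(W₂W₃))(W₄W₅)): 35×28 by 28×32 → 35×32, cost 35·28·32 = 31360; cumulative 75656. Total 75656.
Difference: |49344 − 75656| = 26312.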